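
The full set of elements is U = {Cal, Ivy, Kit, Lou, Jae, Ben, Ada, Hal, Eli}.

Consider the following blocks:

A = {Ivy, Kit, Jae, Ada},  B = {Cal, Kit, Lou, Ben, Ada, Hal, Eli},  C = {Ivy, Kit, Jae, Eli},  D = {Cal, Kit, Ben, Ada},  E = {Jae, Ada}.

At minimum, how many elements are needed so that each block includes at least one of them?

H = {Jae, Ben} meets every block (each contains at least one member of H), and |H| = 2.
No single element lies in every block, so at least 2 are needed and 2 is optimal.

2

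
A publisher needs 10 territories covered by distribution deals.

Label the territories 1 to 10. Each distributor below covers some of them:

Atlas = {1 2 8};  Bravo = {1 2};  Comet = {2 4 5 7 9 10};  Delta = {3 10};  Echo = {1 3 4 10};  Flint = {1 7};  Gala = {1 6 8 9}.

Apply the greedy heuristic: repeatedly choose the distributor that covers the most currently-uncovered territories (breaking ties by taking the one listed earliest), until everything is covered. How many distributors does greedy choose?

Greedy: pick Comet (covers 6 new) → pick Gala (covers 3 new) → pick Delta (covers 1 new). Total picks: 3.

3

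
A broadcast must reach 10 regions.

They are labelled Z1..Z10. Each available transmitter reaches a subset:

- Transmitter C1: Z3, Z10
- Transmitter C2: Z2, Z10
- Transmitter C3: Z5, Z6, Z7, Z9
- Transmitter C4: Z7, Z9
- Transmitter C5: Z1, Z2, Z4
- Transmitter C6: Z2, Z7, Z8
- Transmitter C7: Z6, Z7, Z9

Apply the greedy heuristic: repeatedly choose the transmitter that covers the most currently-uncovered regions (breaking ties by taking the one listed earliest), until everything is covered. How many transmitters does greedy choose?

Greedy: pick C3 (covers 4 new) → pick C5 (covers 3 new) → pick C1 (covers 2 new) → pick C6 (covers 1 new). Total picks: 4.

4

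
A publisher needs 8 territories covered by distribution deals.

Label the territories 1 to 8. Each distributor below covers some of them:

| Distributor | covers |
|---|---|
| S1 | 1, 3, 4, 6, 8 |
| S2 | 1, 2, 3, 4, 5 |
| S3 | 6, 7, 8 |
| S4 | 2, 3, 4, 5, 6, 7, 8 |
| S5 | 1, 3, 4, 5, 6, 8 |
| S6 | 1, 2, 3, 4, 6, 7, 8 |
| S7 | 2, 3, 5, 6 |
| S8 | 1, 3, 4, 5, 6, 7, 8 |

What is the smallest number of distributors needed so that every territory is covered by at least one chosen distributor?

Take {S2, S4}. Their union is {1, 2, 3, 4, 5, 6, 7, 8}, which is all 8 territories.
No single distributor has all 8 territories (the largest, S4, has 7), so 2 is optimal.

2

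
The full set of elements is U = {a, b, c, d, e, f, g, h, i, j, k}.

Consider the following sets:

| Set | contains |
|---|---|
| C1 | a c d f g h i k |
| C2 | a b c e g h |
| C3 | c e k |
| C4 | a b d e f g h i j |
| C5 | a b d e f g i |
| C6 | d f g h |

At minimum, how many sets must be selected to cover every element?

2

C3 and C4 together: C3 ∪ C4 = {a, b, c, d, e, f, g, h, i, j, k} — every element is covered.
No single set has all 11 elements (the largest, C4, has 9), so 2 is optimal.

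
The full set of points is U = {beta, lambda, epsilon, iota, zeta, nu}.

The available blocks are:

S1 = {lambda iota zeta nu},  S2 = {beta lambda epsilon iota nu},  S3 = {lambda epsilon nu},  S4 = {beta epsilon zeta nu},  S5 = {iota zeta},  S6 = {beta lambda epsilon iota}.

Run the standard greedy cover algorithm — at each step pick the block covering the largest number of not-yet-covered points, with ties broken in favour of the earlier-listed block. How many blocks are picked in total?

Greedy: pick S2 (covers 5 new) → pick S1 (covers 1 new). Total picks: 2.

2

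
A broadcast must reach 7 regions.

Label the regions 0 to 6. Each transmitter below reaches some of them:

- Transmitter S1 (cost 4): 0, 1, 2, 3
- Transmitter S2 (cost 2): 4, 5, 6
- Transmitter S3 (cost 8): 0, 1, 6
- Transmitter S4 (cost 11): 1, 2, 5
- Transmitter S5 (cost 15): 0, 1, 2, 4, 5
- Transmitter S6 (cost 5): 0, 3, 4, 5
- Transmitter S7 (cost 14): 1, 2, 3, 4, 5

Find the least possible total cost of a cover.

6

S1, S2 together cover every region (S1 ∪ S2 = {0, 1, 2, 3, 4, 5, 6}); total cost 4 + 2 = 6.
No covering selection has total cost below 6.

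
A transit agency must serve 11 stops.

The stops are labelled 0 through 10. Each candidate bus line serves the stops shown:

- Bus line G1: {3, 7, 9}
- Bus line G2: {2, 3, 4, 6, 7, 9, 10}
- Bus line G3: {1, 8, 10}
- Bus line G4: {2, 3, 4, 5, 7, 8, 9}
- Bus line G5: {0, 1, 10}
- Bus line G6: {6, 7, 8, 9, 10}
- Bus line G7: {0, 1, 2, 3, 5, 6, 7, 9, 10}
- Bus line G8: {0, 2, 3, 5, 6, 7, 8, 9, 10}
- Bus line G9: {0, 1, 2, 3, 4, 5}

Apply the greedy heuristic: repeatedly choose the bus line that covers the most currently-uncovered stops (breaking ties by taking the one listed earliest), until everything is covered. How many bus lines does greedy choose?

2

Greedy: pick G7 (covers 9 new) → pick G4 (covers 2 new). Total picks: 2.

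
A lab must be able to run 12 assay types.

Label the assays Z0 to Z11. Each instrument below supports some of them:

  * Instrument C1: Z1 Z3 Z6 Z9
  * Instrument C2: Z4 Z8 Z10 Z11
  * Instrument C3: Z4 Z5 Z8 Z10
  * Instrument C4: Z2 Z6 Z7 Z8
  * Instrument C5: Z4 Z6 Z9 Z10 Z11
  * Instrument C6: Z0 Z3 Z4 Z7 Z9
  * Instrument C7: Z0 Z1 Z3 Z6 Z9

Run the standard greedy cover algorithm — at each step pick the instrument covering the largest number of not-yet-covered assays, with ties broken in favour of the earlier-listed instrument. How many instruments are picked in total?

4

Greedy: pick C5 (covers 5 new) → pick C4 (covers 3 new) → pick C7 (covers 3 new) → pick C3 (covers 1 new). Total picks: 4.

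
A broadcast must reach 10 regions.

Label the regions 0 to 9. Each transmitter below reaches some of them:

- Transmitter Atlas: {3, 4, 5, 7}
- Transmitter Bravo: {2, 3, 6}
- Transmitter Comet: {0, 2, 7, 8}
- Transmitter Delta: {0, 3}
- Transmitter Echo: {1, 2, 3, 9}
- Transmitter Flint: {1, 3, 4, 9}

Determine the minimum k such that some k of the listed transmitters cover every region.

Take {Atlas, Bravo, Comet, Flint}. Their union is {0, 1, 2, 3, 4, 5, 6, 7, 8, 9}, which is all 10 regions.
Only Bravo contains 6, so Bravo is forced; the remaining 7 regions need at least 3 more transmitters (each remaining transmitter adds at most 3) — so at least 4 transmitters are needed, and 4 is optimal.

4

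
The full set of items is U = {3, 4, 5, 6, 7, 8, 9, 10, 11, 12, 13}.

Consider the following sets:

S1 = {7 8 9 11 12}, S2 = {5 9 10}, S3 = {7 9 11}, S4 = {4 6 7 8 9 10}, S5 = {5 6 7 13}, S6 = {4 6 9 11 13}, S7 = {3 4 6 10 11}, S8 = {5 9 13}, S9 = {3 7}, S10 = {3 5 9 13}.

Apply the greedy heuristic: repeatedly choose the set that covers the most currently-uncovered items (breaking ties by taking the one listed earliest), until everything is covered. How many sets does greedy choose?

Greedy: pick S4 (covers 6 new) → pick S10 (covers 3 new) → pick S1 (covers 2 new). Total picks: 3.

3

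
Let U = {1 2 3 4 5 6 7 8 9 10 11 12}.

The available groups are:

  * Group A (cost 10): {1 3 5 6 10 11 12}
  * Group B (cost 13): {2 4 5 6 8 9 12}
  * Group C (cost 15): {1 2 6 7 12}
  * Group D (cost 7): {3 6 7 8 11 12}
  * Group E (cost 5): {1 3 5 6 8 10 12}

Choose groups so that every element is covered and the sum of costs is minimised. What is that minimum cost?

B, D, E together cover every element (B ∪ D ∪ E = {1, 2, 3, 4, 5, 6, 7, 8, 9, 10, 11, 12}); total cost 13 + 7 + 5 = 25.
No covering selection has total cost below 25.

25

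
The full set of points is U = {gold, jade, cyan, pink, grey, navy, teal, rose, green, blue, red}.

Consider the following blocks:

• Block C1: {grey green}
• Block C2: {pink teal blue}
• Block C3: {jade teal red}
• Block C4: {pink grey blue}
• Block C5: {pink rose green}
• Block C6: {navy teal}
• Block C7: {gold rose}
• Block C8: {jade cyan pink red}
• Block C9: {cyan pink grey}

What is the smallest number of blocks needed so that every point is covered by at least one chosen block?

5

Take {C1, C4, C6, C7, C8}. Their union is {gold, jade, cyan, pink, grey, navy, teal, rose, green, blue, red}, which is all 11 points.
No 4 of the 9 blocks cover everything (all 126 combinations miss at least one point), so 5 is optimal.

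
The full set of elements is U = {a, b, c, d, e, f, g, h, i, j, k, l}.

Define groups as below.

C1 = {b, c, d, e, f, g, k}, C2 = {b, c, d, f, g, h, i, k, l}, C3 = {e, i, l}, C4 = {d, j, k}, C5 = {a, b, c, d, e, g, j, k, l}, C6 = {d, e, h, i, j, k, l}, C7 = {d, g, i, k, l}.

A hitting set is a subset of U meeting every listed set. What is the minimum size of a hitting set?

T = {d, e} meets every group (each contains at least one member of T), and |T| = 2.
The groups C3, C4 are pairwise disjoint, so any hitting set needs a separate element for each — at least 2. Hence 2 is optimal.

2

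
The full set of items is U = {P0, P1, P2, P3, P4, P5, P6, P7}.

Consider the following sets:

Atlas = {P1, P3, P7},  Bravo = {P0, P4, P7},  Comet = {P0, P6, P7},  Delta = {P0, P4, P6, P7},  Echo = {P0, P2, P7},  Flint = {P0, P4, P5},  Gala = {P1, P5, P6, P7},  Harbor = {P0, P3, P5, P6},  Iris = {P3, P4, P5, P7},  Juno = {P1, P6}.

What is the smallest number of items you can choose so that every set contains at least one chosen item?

Take H = {P0, P3, P6}. Each listed set contains at least one of these, so H is a hitting set of size 3.
No choice of 2 items meets every set, so 3 is the minimum.

3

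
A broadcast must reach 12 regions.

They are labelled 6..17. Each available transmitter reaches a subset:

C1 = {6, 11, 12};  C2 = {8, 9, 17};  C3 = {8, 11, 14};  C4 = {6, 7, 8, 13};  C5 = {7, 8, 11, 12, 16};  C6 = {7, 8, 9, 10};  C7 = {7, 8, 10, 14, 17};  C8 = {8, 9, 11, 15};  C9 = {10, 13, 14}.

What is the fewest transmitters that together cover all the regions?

4

Take {C4, C5, C7, C8}. Their union is {6, 7, 8, 9, 10, 11, 12, 13, 14, 15, 16, 17}, which is all 12 regions.
Only C5 contains 16, so C5 is forced; the remaining 7 regions need at least 3 more transmitters (each remaining transmitter adds at most 3) — so at least 4 transmitters are needed, and 4 is optimal.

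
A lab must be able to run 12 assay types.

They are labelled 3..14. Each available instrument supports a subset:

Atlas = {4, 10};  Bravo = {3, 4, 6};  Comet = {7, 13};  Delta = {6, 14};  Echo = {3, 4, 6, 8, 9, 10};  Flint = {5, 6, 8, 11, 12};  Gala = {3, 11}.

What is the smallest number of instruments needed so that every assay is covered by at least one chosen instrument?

4

Take {Comet, Delta, Echo, Flint}. Their union is {3, 4, 5, 6, 7, 8, 9, 10, 11, 12, 13, 14}, which is all 12 assays.
No 3 of the 7 instruments cover everything (all 35 combinations miss at least one assay), so 4 is optimal.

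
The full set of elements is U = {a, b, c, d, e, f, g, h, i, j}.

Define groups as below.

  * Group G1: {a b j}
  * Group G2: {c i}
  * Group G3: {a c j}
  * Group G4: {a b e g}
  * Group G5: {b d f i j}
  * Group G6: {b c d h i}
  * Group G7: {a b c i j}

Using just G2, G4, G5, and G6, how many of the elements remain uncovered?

0

Union of G2, G4, G5, G6 = {a, b, c, d, e, f, g, h, i, j} — that's every element, so 0 are uncovered.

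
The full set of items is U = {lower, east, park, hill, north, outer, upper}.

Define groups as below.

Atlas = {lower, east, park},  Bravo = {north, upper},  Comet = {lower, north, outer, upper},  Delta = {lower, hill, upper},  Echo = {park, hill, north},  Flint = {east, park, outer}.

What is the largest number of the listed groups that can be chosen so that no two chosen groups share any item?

2

Delta, Flint are pairwise disjoint (Delta={lower,hill,upper}; Flint={east,park,outer}).
Every remaining group overlaps one of these, and no 3 of the listed groups are pairwise disjoint, so 2 is the maximum.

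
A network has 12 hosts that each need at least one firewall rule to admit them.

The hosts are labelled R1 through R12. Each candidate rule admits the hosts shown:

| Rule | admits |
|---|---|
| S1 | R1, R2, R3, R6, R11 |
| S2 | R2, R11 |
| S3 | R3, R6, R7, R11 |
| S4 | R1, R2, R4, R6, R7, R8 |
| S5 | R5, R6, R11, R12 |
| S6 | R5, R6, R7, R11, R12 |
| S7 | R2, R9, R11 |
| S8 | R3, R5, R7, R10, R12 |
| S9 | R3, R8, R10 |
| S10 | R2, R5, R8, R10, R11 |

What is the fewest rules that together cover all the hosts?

3

Take {S4, S7, S8}. Their union is {R1, R2, R3, R4, R5, R6, R7, R8, R9, R10, R11, R12}, which is all 12 hosts.
Only S4 contains R4, so S4 is forced; the remaining 6 hosts need at least 2 more rules (each remaining rule adds at most 4) — so at least 3 rules are needed, and 3 is optimal.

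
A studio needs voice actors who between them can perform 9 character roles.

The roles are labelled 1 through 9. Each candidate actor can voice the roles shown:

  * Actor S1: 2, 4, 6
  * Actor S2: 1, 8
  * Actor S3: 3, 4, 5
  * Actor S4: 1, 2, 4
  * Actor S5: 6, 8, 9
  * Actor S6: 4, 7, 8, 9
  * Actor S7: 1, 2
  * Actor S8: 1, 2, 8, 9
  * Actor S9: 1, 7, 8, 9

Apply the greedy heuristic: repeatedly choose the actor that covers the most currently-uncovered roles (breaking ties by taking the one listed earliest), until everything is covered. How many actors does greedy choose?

4

Greedy: pick S6 (covers 4 new) → pick S1 (covers 2 new) → pick S3 (covers 2 new) → pick S2 (covers 1 new). Total picks: 4.
(The true minimum cover uses only 3 actors, so greedy is not optimal here.)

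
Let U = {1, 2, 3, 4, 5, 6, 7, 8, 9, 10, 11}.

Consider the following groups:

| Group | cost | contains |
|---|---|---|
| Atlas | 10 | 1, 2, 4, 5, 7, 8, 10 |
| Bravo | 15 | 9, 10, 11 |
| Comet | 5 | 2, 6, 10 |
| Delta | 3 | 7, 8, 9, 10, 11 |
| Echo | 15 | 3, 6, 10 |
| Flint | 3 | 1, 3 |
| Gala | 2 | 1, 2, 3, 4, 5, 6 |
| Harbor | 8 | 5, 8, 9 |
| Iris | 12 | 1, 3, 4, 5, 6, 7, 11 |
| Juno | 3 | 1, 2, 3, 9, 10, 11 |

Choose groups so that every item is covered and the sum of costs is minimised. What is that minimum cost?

5

Delta, Gala together cover every item (Delta ∪ Gala = {1, 2, 3, 4, 5, 6, 7, 8, 9, 10, 11}); total cost 3 + 2 = 5.
No covering selection has total cost below 5.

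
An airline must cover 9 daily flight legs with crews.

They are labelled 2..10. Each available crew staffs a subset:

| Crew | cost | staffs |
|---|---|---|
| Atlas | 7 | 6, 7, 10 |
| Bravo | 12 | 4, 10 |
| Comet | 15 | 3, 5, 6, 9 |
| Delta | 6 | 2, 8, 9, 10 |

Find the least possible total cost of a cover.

Atlas, Bravo, Comet, Delta together cover every leg (Atlas ∪ Bravo ∪ Comet ∪ Delta = {2, 3, 4, 5, 6, 7, 8, 9, 10}); total cost 7 + 12 + 15 + 6 = 40.
No covering selection has total cost below 40.

40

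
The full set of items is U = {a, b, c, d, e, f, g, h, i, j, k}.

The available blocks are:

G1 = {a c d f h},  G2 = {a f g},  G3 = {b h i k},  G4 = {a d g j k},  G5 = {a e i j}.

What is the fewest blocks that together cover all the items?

G1, G3, G4, and G5 cover everything between them: the union {a, b, c, d, e, f, g, h, i, j, k} is all of U.
No 3 of the 5 blocks cover everything (all 10 combinations miss at least one item), so 4 is optimal.

4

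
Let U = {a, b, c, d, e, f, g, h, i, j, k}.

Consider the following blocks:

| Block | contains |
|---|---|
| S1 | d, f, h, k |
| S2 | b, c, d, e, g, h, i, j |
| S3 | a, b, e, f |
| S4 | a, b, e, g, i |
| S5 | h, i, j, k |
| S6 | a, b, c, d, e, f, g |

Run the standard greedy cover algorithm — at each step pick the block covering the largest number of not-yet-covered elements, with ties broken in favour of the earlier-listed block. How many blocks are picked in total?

3

Greedy: pick S2 (covers 8 new) → pick S1 (covers 2 new) → pick S3 (covers 1 new). Total picks: 3.
(The true minimum cover uses only 2 blocks, so greedy is not optimal here.)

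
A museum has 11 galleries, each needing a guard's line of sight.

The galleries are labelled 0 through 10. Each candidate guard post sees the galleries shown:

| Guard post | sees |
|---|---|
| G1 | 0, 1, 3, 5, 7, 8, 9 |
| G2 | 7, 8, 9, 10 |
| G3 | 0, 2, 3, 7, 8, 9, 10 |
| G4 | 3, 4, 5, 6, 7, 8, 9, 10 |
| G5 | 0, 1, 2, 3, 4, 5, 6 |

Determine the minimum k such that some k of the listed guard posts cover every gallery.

G4 and G5 together: G4 ∪ G5 = {0, 1, 2, 3, 4, 5, 6, 7, 8, 9, 10} — every gallery is covered.
No single guard post has all 11 galleries (the largest, G4, has 8), so 2 is optimal.

2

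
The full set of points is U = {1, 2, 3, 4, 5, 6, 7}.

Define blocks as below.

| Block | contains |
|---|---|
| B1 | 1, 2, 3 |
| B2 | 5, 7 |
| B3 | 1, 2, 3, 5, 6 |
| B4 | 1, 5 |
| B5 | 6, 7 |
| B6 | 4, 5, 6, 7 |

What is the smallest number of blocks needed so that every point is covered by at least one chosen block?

B3 and B6 together: B3 ∪ B6 = {1, 2, 3, 4, 5, 6, 7} — every point is covered.
No single block has all 7 points (the largest, B3, has 5), so 2 is optimal.

2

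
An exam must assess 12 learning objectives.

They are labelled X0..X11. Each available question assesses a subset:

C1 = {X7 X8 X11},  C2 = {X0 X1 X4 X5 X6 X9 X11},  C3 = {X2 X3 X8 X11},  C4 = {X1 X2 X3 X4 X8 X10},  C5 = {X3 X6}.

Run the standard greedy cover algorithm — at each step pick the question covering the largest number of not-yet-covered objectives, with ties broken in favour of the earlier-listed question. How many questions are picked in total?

Greedy: pick C2 (covers 7 new) → pick C4 (covers 4 new) → pick C1 (covers 1 new). Total picks: 3.

3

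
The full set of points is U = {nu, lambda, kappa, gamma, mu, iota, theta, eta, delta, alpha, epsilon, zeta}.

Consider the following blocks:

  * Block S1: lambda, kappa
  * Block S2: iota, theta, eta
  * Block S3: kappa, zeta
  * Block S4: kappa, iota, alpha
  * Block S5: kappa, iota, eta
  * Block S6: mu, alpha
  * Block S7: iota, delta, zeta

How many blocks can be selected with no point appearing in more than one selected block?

S1, S2, S6 are pairwise disjoint (S1={lambda,kappa}; S2={iota,theta,eta}; S6={mu,alpha}).
Every remaining block overlaps one of these, and no 4 of the listed blocks are pairwise disjoint, so 3 is the maximum.

3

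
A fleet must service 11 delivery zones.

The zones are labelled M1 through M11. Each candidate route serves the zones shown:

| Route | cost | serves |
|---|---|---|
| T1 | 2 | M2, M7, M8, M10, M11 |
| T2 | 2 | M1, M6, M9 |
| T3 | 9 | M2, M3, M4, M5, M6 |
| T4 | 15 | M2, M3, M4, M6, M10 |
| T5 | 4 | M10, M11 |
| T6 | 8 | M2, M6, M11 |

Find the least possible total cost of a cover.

13

T1, T2, T3 together cover every zone (T1 ∪ T2 ∪ T3 = {M1, M2, M3, M4, M5, M6, M7, M8, M9, M10, M11}); total cost 2 + 2 + 9 = 13.
No covering selection has total cost below 13.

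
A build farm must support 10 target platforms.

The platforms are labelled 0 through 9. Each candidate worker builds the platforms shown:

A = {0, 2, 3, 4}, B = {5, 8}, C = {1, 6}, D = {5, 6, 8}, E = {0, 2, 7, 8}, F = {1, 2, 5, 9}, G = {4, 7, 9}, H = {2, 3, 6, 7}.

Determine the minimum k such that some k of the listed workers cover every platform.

A and D and F and H together: A ∪ D ∪ F ∪ H = {0, 1, 2, 3, 4, 5, 6, 7, 8, 9} — every platform is covered.
No 3 of the 8 workers cover everything (all 56 combinations miss at least one platform), so 4 is optimal.

4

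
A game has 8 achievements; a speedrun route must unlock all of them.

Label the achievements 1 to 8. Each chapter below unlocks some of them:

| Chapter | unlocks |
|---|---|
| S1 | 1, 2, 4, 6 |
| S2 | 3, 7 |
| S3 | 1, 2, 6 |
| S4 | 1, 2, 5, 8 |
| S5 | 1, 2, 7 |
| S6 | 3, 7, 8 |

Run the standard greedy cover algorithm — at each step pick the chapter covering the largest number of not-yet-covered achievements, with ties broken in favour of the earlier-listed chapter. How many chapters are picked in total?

Greedy: pick S1 (covers 4 new) → pick S6 (covers 3 new) → pick S4 (covers 1 new). Total picks: 3.

3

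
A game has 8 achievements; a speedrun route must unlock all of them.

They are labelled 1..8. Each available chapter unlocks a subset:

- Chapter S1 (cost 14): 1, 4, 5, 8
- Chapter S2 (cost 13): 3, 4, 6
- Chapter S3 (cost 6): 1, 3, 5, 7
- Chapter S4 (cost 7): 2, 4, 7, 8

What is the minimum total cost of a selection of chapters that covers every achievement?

S2, S3, S4 together cover every achievement (S2 ∪ S3 ∪ S4 = {1, 2, 3, 4, 5, 6, 7, 8}); total cost 13 + 6 + 7 = 26.
No covering selection has total cost below 26.

26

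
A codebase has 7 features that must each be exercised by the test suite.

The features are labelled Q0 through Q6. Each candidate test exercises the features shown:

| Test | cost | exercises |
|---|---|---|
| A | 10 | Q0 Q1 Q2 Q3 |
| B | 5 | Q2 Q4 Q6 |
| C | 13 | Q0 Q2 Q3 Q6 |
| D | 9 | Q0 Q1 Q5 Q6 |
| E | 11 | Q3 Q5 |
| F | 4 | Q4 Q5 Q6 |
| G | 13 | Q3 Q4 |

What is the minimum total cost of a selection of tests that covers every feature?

14

A, F together cover every feature (A ∪ F = {Q0, Q1, Q2, Q3, Q4, Q5, Q6}); total cost 10 + 4 = 14.
No covering selection has total cost below 14.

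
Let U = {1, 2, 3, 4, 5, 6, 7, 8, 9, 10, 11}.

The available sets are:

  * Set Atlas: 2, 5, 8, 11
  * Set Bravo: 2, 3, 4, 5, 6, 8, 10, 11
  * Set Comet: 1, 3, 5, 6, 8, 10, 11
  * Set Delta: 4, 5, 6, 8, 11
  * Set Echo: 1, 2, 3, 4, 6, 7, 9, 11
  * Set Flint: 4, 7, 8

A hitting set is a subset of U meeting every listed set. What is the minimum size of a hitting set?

2

H = {6, 8} meets every set (each contains at least one member of H), and |H| = 2.
No single item lies in every set, so at least 2 are needed and 2 is optimal.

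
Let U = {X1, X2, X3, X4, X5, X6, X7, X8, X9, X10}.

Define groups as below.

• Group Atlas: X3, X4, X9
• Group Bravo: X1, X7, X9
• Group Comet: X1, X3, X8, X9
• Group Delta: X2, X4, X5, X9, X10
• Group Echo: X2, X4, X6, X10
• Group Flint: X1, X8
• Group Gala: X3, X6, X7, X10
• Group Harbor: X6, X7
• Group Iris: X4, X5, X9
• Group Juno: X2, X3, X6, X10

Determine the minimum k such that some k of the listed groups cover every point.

Comet, Delta, and Harbor cover everything between them: the union {X1, X2, X3, X4, X5, X6, X7, X8, X9, X10} is all of U.
No 2 of the 10 groups cover everything (all 45 combinations miss at least one point), so 3 is optimal.

3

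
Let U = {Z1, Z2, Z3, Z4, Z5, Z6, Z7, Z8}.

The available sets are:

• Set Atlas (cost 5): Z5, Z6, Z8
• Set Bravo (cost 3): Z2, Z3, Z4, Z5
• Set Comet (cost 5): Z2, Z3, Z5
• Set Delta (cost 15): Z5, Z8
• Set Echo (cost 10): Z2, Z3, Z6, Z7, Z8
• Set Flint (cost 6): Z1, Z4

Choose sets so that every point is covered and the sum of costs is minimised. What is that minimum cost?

19

Bravo, Echo, Flint together cover every point (Bravo ∪ Echo ∪ Flint = {Z1, Z2, Z3, Z4, Z5, Z6, Z7, Z8}); total cost 3 + 10 + 6 = 19.
The greedy pick Bravo, Atlas, Flint, Echo costs 24; no covering selection beats 19.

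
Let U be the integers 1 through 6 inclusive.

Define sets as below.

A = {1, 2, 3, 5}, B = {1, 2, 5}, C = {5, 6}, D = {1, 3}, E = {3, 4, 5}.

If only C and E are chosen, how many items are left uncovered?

Union of C, E = {3, 4, 5, 6}.
Not covered: 1, 2 — 2 items.

2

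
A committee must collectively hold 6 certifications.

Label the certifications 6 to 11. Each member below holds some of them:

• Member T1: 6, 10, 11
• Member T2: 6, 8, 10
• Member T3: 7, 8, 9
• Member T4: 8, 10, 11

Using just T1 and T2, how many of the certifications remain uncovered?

Union of T1, T2 = {6, 8, 10, 11}.
Not covered: 7, 9 — 2 certifications.

2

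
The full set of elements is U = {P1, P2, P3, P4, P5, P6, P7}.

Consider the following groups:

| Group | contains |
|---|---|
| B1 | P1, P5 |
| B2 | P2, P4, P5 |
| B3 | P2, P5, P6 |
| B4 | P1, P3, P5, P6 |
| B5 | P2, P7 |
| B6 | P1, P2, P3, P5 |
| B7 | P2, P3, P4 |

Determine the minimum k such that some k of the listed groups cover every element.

3

B4 and B5 and B7 together: B4 ∪ B5 ∪ B7 = {P1, P2, P3, P4, P5, P6, P7} — every element is covered.
Only B5 contains P7, so B5 is forced; the remaining 5 elements need at least 2 more groups (each remaining group adds at most 4) — so at least 3 groups are needed, and 3 is optimal.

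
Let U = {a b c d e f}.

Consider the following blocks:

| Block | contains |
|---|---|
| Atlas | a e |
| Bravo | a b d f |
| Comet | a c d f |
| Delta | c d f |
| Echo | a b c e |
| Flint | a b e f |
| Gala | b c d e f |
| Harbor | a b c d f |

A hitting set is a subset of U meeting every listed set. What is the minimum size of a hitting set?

Take H = {d, e}. Each listed block contains at least one of these, so H is a hitting set of size 2.
The blocks Atlas, Delta are pairwise disjoint, so any hitting set needs a separate element for each — at least 2. Hence 2 is optimal.

2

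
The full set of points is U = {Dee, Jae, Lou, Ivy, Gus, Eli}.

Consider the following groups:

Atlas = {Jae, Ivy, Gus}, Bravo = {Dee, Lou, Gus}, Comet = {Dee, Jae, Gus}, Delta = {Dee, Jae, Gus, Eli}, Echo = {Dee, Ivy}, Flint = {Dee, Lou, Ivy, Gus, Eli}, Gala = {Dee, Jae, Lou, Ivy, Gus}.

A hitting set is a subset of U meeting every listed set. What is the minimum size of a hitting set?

The 2 points {Dee, Jae} hit every group.
No single point lies in every group, so at least 2 are needed and 2 is optimal.

2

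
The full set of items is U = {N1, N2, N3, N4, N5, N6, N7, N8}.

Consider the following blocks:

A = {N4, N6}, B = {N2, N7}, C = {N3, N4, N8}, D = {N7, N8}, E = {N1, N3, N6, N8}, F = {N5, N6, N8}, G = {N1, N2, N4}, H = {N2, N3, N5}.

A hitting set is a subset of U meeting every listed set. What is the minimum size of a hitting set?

3

Take T = {N2, N6, N8}. Each listed block contains at least one of these, so T is a hitting set of size 3.
The blocks A, D, H are pairwise disjoint, so any hitting set needs a separate item for each — at least 3. Hence 3 is optimal.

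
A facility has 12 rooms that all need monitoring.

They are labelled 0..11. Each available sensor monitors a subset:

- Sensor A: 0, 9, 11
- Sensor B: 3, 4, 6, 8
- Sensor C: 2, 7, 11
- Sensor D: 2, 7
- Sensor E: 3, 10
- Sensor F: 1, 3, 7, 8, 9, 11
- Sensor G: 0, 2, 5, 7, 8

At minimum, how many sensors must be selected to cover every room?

B and E and F and G together: B ∪ E ∪ F ∪ G = {0, 1, 2, 3, 4, 5, 6, 7, 8, 9, 10, 11} — every room is covered.
No 3 of the 7 sensors cover everything (all 35 combinations miss at least one room), so 4 is optimal.

4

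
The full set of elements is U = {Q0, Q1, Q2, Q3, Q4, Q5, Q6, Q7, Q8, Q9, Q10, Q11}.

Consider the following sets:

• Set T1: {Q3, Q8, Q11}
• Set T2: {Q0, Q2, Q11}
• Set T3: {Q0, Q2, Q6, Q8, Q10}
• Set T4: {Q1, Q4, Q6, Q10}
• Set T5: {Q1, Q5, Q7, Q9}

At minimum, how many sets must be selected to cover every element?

4

T1, T3, T4, and T5 cover everything between them: the union {Q0, Q1, Q2, Q3, Q4, Q5, Q6, Q7, Q8, Q9, Q10, Q11} is all of U.
Only T1 contains Q3, so T1 is forced; the remaining 9 elements need at least 3 more sets (each remaining set adds at most 4) — so at least 4 sets are needed, and 4 is optimal.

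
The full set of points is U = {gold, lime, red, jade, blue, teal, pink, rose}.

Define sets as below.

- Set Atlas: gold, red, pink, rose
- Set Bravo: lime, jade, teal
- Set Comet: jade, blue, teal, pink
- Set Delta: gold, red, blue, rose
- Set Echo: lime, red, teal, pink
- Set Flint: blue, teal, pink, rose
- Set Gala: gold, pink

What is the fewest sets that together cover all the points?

3

Take {Atlas, Bravo, Delta}. Their union is {gold, lime, red, jade, blue, teal, pink, rose}, which is all 8 points.
No 2 of the 7 sets cover everything (all 21 combinations miss at least one point), so 3 is optimal.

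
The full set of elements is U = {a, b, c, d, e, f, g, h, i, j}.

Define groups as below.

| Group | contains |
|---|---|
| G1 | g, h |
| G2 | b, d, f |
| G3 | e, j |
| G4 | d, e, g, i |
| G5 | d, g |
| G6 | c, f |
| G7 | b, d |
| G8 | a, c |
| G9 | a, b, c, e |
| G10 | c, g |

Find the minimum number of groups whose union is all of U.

G1 and G2 and G3 and G4 and G9 together: G1 ∪ G2 ∪ G3 ∪ G4 ∪ G9 = {a, b, c, d, e, f, g, h, i, j} — every element is covered.
No 4 of the 10 groups cover everything (all 210 combinations miss at least one element), so 5 is optimal.

5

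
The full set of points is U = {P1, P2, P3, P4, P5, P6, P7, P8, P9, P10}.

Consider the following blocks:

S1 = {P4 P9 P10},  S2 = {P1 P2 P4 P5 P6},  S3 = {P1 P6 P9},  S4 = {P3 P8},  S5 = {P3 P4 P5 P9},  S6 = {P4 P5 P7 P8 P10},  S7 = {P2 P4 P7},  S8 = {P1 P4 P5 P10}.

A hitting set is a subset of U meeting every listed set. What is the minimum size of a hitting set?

The 3 points {P3, P4, P6} hit every block.
The blocks S3, S4, S7 are pairwise disjoint, so any hitting set needs a separate point for each — at least 3. Hence 3 is optimal.

3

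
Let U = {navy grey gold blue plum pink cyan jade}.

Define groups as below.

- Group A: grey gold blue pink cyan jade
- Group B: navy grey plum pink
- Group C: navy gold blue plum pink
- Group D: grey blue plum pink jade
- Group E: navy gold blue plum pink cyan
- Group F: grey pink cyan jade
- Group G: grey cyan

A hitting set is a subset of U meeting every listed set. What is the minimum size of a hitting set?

2

H = {grey, plum} meets every group (each contains at least one member of H), and |H| = 2.
The groups C, G are pairwise disjoint, so any hitting set needs a separate point for each — at least 2. Hence 2 is optimal.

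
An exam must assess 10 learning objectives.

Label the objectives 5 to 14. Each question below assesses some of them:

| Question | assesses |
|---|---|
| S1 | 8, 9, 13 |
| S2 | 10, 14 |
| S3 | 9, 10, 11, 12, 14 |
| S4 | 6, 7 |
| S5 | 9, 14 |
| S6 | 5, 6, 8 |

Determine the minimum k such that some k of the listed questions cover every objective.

4

S1 and S3 and S4 and S6 together: S1 ∪ S3 ∪ S4 ∪ S6 = {5, 6, 7, 8, 9, 10, 11, 12, 13, 14} — every objective is covered.
No 3 of the 6 questions cover everything (all 20 combinations miss at least one objective), so 4 is optimal.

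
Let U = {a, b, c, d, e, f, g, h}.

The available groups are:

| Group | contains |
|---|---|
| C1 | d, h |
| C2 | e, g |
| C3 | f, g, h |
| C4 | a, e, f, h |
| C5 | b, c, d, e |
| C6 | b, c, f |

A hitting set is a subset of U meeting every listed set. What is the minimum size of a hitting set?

T = {b, e, h} meets every group (each contains at least one member of T), and |T| = 3.
The groups C1, C2, C6 are pairwise disjoint, so any hitting set needs a separate point for each — at least 3. Hence 3 is optimal.

3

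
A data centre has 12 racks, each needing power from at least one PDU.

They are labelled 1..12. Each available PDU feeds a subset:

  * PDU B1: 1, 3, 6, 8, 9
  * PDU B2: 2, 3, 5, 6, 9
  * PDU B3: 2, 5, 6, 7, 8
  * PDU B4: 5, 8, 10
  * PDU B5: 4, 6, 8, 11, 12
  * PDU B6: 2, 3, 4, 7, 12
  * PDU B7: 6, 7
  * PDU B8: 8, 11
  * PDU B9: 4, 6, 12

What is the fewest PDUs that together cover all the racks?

4

B1 and B3 and B4 and B5 together: B1 ∪ B3 ∪ B4 ∪ B5 = {1, 2, 3, 4, 5, 6, 7, 8, 9, 10, 11, 12} — every rack is covered.
No 3 of the 9 PDUs cover everything (all 84 combinations miss at least one rack), so 4 is optimal.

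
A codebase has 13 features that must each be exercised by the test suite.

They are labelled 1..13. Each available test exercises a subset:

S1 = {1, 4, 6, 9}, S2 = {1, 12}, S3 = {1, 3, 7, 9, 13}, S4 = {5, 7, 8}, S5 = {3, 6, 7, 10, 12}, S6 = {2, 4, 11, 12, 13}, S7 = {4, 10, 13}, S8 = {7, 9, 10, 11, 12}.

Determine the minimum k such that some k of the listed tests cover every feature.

S1 and S4 and S5 and S6 together: S1 ∪ S4 ∪ S5 ∪ S6 = {1, 2, 3, 4, 5, 6, 7, 8, 9, 10, 11, 12, 13} — every feature is covered.
No 3 of the 8 tests cover everything (all 56 combinations miss at least one feature), so 4 is optimal.

4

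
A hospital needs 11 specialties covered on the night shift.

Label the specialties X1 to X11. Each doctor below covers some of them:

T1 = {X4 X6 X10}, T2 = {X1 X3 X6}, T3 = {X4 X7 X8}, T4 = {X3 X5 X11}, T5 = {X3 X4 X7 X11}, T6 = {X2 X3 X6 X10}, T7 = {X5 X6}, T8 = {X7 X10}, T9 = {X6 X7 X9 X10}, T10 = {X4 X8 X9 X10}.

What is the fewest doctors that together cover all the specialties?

5

Take {T2, T4, T6, T9, T10}. Their union is {X1, X2, X3, X4, X5, X6, X7, X8, X9, X10, X11}, which is all 11 specialties.
No 4 of the 10 doctors cover everything (all 210 combinations miss at least one specialty), so 5 is optimal.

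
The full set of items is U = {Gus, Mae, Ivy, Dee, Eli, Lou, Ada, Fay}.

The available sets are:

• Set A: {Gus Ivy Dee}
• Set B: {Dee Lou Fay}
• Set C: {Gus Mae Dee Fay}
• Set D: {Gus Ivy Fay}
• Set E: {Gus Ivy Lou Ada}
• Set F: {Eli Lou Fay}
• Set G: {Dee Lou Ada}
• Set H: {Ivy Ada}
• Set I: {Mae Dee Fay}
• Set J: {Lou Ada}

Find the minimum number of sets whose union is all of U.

3

C and E and F together: C ∪ E ∪ F = {Gus, Mae, Ivy, Dee, Eli, Lou, Ada, Fay} — every item is covered.
Only F contains Eli, so F is forced; the remaining 5 items need at least 2 more sets (each remaining set adds at most 3) — so at least 3 sets are needed, and 3 is optimal.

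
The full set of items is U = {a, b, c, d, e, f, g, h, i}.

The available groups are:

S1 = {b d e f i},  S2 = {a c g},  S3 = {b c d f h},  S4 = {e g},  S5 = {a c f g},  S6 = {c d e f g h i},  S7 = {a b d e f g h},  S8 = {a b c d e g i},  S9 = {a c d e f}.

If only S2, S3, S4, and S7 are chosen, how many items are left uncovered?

Union of S2, S3, S4, S7 = {a, b, c, d, e, f, g, h}.
Not covered: i — 1 item.

1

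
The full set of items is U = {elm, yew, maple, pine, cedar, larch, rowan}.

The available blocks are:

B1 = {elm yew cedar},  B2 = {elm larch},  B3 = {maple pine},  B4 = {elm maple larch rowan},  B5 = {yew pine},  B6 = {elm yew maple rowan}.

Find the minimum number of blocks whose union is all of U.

3

Take {B1, B3, B4}. Their union is {elm, yew, maple, pine, cedar, larch, rowan}, which is all 7 items.
Only B1 contains cedar, so B1 is forced; the remaining 4 items need at least 2 more blocks (each remaining block adds at most 3) — so at least 3 blocks are needed, and 3 is optimal.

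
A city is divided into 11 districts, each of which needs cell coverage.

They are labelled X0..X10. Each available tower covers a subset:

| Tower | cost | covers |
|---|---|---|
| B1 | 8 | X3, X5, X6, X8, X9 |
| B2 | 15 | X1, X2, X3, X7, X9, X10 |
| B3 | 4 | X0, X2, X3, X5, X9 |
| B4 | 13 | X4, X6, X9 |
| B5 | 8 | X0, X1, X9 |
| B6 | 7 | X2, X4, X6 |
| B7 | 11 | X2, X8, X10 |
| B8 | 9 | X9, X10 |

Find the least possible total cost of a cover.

B1, B2, B3, B6 together cover every district (B1 ∪ B2 ∪ B3 ∪ B6 = {X0, X1, X2, X3, X4, X5, X6, X7, X8, X9, X10}); total cost 8 + 15 + 4 + 7 = 34.
No covering selection has total cost below 34.

34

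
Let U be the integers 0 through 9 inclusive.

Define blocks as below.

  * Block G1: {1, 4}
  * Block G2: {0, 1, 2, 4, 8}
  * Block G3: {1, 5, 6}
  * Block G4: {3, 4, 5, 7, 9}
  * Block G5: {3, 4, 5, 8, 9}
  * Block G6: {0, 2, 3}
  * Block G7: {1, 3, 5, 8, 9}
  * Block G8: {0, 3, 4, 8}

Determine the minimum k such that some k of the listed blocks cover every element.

Take {G2, G3, G4}. Their union is {0, 1, 2, 3, 4, 5, 6, 7, 8, 9}, which is all 10 elements.
Only G3 contains 6, so G3 is forced; the remaining 7 elements need at least 2 more blocks (each remaining block adds at most 4) — so at least 3 blocks are needed, and 3 is optimal.

3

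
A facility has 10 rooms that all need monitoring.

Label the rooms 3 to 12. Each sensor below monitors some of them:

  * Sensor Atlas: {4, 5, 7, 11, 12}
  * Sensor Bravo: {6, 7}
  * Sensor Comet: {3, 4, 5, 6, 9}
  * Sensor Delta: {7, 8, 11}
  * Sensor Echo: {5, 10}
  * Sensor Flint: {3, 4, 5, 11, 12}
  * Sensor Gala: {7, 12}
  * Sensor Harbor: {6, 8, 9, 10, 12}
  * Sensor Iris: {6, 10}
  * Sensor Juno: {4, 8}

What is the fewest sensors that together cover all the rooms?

Flint and Gala and Harbor together: Flint ∪ Gala ∪ Harbor = {3, 4, 5, 6, 7, 8, 9, 10, 11, 12} — every room is covered.
No 2 of the 10 sensors cover everything (all 45 combinations miss at least one room), so 3 is optimal.

3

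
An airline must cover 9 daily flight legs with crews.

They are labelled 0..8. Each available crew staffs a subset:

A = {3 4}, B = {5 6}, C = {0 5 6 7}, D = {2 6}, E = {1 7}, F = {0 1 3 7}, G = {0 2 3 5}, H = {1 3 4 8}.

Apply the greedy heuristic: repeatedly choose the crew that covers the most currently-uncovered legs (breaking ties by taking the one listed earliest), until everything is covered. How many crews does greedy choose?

Greedy: pick C (covers 4 new) → pick H (covers 4 new) → pick D (covers 1 new). Total picks: 3.

3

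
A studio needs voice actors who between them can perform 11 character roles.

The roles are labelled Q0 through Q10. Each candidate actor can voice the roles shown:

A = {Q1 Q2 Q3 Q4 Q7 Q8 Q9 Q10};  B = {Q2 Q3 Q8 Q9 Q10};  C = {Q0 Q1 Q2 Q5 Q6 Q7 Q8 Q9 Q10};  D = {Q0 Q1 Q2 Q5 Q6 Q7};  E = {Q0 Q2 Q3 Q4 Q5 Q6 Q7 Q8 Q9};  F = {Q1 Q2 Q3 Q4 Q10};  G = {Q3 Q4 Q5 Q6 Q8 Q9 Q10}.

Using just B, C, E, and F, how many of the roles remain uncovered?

Union of B, C, E, F = {Q0, Q1, Q2, Q3, Q4, Q5, Q6, Q7, Q8, Q9, Q10} — that's every role, so 0 are uncovered.

0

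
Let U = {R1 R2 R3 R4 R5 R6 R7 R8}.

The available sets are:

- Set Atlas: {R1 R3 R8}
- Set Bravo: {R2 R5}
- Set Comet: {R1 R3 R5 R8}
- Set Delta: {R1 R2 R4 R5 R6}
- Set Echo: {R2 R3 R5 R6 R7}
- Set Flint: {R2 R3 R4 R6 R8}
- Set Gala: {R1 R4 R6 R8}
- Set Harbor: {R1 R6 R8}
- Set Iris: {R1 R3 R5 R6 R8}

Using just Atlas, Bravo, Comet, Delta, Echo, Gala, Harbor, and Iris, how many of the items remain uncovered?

0

Union of Atlas, Bravo, Comet, Delta, Echo, Gala, Harbor, Iris = {R1, R2, R3, R4, R5, R6, R7, R8} — that's every item, so 0 are uncovered.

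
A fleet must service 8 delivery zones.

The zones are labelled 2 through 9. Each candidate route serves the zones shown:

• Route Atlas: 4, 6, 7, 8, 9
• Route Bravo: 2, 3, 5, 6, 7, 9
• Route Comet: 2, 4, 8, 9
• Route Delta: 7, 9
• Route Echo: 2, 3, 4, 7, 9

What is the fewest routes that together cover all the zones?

2

Take {Bravo, Comet}. Their union is {2, 3, 4, 5, 6, 7, 8, 9}, which is all 8 zones.
No single route has all 8 zones (the largest, Bravo, has 6), so 2 is optimal.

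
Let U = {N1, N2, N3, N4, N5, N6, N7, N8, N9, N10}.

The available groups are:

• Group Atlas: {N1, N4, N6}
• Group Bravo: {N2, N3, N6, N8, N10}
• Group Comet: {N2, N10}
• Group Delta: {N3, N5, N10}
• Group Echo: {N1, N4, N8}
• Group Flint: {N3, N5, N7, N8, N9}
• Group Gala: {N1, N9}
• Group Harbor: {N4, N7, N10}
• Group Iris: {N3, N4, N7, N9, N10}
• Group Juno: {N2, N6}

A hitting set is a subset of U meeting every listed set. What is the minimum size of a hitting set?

Take H = {N1, N3, N6, N10}. Each listed group contains at least one of these, so H is a hitting set of size 4.
No choice of 3 items meets every group, so 4 is the minimum.

4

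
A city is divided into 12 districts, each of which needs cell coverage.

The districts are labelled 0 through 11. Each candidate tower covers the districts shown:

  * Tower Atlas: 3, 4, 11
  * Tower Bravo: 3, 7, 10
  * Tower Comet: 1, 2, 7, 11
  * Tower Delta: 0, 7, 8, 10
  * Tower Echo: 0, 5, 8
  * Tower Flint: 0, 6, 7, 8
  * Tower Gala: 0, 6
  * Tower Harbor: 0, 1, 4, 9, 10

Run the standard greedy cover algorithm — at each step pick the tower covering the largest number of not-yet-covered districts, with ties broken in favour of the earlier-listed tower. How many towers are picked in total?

Greedy: pick Harbor (covers 5 new) → pick Comet (covers 3 new) → pick Echo (covers 2 new) → pick Atlas (covers 1 new) → pick Flint (covers 1 new). Total picks: 5.

5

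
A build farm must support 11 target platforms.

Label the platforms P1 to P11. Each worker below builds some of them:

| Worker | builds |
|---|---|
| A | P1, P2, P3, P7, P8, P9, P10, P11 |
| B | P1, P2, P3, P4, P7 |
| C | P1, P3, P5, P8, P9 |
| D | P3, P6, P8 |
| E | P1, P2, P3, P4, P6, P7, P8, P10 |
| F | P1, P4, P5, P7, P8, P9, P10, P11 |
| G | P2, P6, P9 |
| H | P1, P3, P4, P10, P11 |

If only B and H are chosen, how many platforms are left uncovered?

4

Union of B, H = {P1, P2, P3, P4, P7, P10, P11}.
Not covered: P5, P6, P8, P9 — 4 platforms.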